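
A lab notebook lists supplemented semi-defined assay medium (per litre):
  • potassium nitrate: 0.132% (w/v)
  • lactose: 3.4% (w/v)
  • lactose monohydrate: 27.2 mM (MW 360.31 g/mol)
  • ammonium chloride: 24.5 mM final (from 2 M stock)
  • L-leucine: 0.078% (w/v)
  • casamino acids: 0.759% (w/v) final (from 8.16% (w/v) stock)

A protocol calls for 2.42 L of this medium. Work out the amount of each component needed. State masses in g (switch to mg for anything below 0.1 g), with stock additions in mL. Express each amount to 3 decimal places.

Working volume: 2.42 L.
potassium nitrate: 0.132 g per 100 mL × 2420 mL ÷ 100 = 3.194 g
lactose: 3.4% w/v = 34 g/L → 34 × 2.42 L = 82.280 g
lactose monohydrate: 27.2 mmol/L × 360.31 g/mol × 2.42 L ÷ 1000 = 23.717 g
ammonium chloride: C1V1 = C2V2 → 24.5 mM × 2420 mL ÷ 2000 mM = 29.645 mL
L-leucine: 0.078 g per 100 mL × 2420 mL ÷ 100 = 1.888 g
casamino acids: C1V1 = C2V2 → 0.759% ÷ 8.16% × 2420 mL = 225.096 mL

potassium nitrate 3.194 g; lactose 82.280 g; lactose monohydrate 23.717 g; ammonium chloride 29.645 mL; L-leucine 1.888 g; casamino acids 225.096 mL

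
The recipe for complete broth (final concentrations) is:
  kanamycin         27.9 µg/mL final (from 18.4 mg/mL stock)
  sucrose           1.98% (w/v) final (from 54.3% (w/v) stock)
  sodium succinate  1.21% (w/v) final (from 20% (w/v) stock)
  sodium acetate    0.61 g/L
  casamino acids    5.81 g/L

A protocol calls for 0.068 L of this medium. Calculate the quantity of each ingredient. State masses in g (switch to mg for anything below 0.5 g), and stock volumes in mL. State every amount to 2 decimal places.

kanamycin 0.10 mL; sucrose 2.48 mL; sodium succinate 4.11 mL; sodium acetate 41.48 mg; casamino acids 395.08 mg

Working volume: 0.068 L.
kanamycin: V = C2·V2/C1 = 27.9 µg/mL × 68 mL ÷ 18400 µg/mL = 0.10 mL
sucrose: V = C2·V2/C1 = 1.98% ÷ 54.3% × 68 mL = 2.48 mL
sodium succinate: V = C2·V2/C1 = 1.21% ÷ 20% × 68 mL = 4.11 mL
sodium acetate: 0.61 g/L × 0.068 L = 0.04148 g = 41.48 mg
casamino acids: 5.81 g/L × 0.068 L = 0.39508 g = 395.08 mg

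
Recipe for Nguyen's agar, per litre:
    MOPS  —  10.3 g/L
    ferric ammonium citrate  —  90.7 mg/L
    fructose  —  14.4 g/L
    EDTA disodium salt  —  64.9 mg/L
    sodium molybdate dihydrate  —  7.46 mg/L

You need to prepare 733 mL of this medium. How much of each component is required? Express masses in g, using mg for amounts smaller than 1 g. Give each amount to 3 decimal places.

MOPS 7.550 g; ferric ammonium citrate 66.483 mg; fructose 10.555 g; EDTA disodium salt 47.572 mg; sodium molybdate dihydrate 5.468 mg

Scale factor relative to 1 L: 0.733.
MOPS: 10.3 g/L × 0.733 L = 7.550 g
ferric ammonium citrate: 90.7 mg/L × 0.733 L = 66.483 mg
fructose: 14.4 g/L × 0.733 L = 10.555 g
EDTA disodium salt: 64.9 mg/L × 0.733 L = 47.572 mg
sodium molybdate dihydrate: 7.46 mg/L × 0.733 L = 5.468 mg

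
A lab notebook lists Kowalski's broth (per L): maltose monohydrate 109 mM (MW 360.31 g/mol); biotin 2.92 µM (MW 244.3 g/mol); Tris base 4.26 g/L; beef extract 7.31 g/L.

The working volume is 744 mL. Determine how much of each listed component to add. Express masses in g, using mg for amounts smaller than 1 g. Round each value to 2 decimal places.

maltose monohydrate 29.22 g; biotin 0.53 mg; Tris base 3.17 g; beef extract 5.44 g

Working volume: 744 mL = 0.744 L.
maltose monohydrate: 109 mmol/L × 360.31 g/mol × 0.744 L ÷ 1000 = 29.22 g
biotin: 2.92 µmol/L × 244.3 g/mol × 0.744 L ÷ 1000 = 0.53 mg
Tris base: 4.26 g/L × 0.744 L = 3.17 g
beef extract: 7.31 g/L × 0.744 L = 5.44 g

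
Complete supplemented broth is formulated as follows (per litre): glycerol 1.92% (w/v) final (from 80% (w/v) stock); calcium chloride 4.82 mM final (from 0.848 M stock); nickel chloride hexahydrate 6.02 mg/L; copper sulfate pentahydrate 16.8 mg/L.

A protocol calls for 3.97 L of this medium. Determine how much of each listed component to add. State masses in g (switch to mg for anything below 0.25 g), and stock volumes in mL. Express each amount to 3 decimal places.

Scale factor relative to 1 L: 3.97.
glycerol: C1V1 = C2V2 → 1.92% ÷ 80% × 3970 mL = 95.280 mL
calcium chloride: dilute stock: 4.82 mM × 3970 mL ÷ 848 mM = 22.565 mL
nickel chloride hexahydrate: 6.02 mg/L × 3.97 L = 23.899 mg
copper sulfate pentahydrate: 16.8 mg/L × 3.97 L = 66.696 mg

glycerol 95.280 mL; calcium chloride 22.565 mL; nickel chloride hexahydrate 23.899 mg; copper sulfate pentahydrate 66.696 mg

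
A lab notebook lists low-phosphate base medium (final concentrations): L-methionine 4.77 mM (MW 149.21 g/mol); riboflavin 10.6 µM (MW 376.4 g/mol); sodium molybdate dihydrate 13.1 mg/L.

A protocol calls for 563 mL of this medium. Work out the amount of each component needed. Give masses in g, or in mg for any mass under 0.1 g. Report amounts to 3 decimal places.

Target volume = 563 mL = 0.563 L.
L-methionine: 4.77 mmol/L × 149.21 g/mol × 0.563 L ÷ 1000 = 0.401 g
riboflavin: 10.6 µmol/L × 376.4 g/mol × 0.563 L ÷ 1000 = 2.246 mg
sodium molybdate dihydrate: 13.1 mg/L × 0.563 L = 7.375 mg

L-methionine 0.401 g; riboflavin 2.246 mg; sodium molybdate dihydrate 7.375 mg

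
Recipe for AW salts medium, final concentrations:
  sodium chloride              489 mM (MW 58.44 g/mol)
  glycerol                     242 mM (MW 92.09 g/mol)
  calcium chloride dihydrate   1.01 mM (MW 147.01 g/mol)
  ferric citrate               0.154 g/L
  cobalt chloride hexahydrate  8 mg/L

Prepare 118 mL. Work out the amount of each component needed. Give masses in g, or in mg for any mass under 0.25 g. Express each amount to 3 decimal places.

Working volume: 118 mL = 0.118 L.
sodium chloride: 489 mmol/L × 58.44 g/mol × 0.118 L ÷ 1000 = 3.372 g
glycerol: 242 mmol/L × 92.09 g/mol × 0.118 L ÷ 1000 = 2.630 g
calcium chloride dihydrate: 1.01 mmol/L × 147.01 mg/mmol × 0.118 L = 17.521 mg
ferric citrate: 0.154 g/L × 0.118 L = 0.018172 g = 18.172 mg
cobalt chloride hexahydrate: 8 mg/L × 0.118 L = 0.944 mg

sodium chloride 3.372 g; glycerol 2.630 g; calcium chloride dihydrate 17.521 mg; ferric citrate 18.172 mg; cobalt chloride hexahydrate 0.944 mg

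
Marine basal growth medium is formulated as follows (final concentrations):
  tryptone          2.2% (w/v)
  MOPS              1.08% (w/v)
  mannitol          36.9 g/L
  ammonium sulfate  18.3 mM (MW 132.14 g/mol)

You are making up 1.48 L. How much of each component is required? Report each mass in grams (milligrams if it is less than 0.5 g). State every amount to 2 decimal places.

Working volume: 1.48 L.
tryptone: 2.2% w/v = 22 g/L → 22 × 1.48 L = 32.56 g
MOPS: 1.08% w/v = 10.8 g/L → 10.8 × 1.48 L = 15.98 g
mannitol: 36.9 g/L × 1.48 L = 54.61 g
ammonium sulfate: 18.3 mmol/L × 132.14 g/mol × 1.48 L ÷ 1000 = 3.58 g

tryptone 32.56 g; MOPS 15.98 g; mannitol 54.61 g; ammonium sulfate 3.58 g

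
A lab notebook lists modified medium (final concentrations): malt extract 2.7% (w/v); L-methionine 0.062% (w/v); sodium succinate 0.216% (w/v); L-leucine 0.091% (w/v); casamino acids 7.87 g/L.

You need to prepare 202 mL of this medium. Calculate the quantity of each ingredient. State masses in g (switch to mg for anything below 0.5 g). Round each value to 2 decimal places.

Target volume = 202 mL = 0.202 L.
malt extract: 2.7 g per 100 mL × 202 mL ÷ 100 = 5.45 g
L-methionine: 0.062 g per 100 mL × 202 mL ÷ 100 = 0.12524 g = 125.24 mg
sodium succinate: 0.216% w/v = 2.16 g/L → 2.16 × 0.202 L = 0.43632 g = 436.32 mg
L-leucine: 0.091 g per 100 mL × 202 mL ÷ 100 = 0.18382 g = 183.82 mg
casamino acids: 7.87 g/L × 0.202 L = 1.59 g

malt extract 5.45 g; L-methionine 125.24 mg; sodium succinate 436.32 mg; L-leucine 183.82 mg; casamino acids 1.59 g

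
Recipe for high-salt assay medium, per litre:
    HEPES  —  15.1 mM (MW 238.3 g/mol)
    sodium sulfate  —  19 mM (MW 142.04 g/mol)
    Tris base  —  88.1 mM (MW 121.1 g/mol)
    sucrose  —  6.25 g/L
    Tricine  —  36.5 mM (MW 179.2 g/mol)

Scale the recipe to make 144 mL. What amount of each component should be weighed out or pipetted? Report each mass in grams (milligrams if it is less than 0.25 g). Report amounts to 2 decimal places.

Target volume = 144 mL = 0.144 L.
HEPES: 15.1 mmol/L × 238.3 g/mol × 0.144 L ÷ 1000 = 0.52 g
sodium sulfate: 19 mmol/L × 142.04 g/mol × 0.144 L ÷ 1000 = 0.39 g
Tris base: 88.1 mmol/L × 121.1 g/mol × 0.144 L ÷ 1000 = 1.54 g
sucrose: 6.25 g/L × 0.144 L = 0.90 g
Tricine: 36.5 mmol/L × 179.2 g/mol × 0.144 L ÷ 1000 = 0.94 g

HEPES 0.52 g; sodium sulfate 0.39 g; Tris base 1.54 g; sucrose 0.90 g; Tricine 0.94 g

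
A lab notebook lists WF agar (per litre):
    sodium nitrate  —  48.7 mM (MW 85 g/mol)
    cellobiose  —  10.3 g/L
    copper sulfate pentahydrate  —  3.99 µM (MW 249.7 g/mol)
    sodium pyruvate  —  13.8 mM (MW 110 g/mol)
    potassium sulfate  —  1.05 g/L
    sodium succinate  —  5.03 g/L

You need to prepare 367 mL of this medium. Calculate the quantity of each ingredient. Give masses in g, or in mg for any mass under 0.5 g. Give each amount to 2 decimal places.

sodium nitrate 1.52 g; cellobiose 3.78 g; copper sulfate pentahydrate 0.37 mg; sodium pyruvate 0.56 g; potassium sulfate 385.35 mg; sodium succinate 1.85 g

Working volume: 367 mL = 0.367 L.
sodium nitrate: 48.7 mmol/L × 85 g/mol × 0.367 L ÷ 1000 = 1.52 g
cellobiose: 10.3 g/L × 0.367 L = 3.78 g
copper sulfate pentahydrate: 3.99 µmol/L × 249.7 g/mol × 0.367 L ÷ 1000 = 0.37 mg
sodium pyruvate: 13.8 mmol/L × 110 g/mol × 0.367 L ÷ 1000 = 0.56 g
potassium sulfate: 1.05 g/L × 0.367 L = 0.38535 g = 385.35 mg
sodium succinate: 5.03 g/L × 0.367 L = 1.85 g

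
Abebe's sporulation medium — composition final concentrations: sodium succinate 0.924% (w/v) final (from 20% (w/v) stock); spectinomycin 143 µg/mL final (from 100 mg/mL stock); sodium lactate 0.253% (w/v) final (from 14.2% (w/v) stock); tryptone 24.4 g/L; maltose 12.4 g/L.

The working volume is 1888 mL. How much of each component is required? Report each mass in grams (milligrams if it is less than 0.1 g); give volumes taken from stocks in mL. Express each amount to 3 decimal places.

Scale factor relative to 1 L: 1.888.
sodium succinate: dilute stock: 0.924% ÷ 20% × 1888 mL = 87.226 mL
spectinomycin: V = C2·V2/C1 = 143 µg/mL × 1888 mL ÷ 100000 µg/mL = 2.700 mL
sodium lactate: dilute stock: 0.253% ÷ 14.2% × 1888 mL = 33.638 mL
tryptone: 24.4 g/L × 1.888 L = 46.067 g
maltose: 12.4 g/L × 1.888 L = 23.411 g

sodium succinate 87.226 mL; spectinomycin 2.700 mL; sodium lactate 33.638 mL; tryptone 46.067 g; maltose 23.411 g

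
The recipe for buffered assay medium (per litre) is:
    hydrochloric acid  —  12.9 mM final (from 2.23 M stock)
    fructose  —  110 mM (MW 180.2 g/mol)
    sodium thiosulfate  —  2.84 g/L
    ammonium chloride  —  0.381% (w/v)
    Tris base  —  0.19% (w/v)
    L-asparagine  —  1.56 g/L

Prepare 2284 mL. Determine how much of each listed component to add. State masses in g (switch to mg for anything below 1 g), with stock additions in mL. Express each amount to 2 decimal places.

hydrochloric acid 13.21 mL; fructose 45.27 g; sodium thiosulfate 6.49 g; ammonium chloride 8.70 g; Tris base 4.34 g; L-asparagine 3.56 g

Target volume = 2284 mL = 2.284 L.
hydrochloric acid: C1V1 = C2V2 → 12.9 mM × 2284 mL ÷ 2230 mM = 13.21 mL
fructose: 110 mmol/L × 180.2 g/mol × 2.284 L ÷ 1000 = 45.27 g
sodium thiosulfate: 2.84 g/L × 2.284 L = 6.49 g
ammonium chloride: 0.381% w/v = 3.81 g/L → 3.81 × 2.284 L = 8.70 g
Tris base: 0.19% w/v = 1.9 g/L → 1.9 × 2.284 L = 4.34 g
L-asparagine: 1.56 g/L × 2.284 L = 3.56 g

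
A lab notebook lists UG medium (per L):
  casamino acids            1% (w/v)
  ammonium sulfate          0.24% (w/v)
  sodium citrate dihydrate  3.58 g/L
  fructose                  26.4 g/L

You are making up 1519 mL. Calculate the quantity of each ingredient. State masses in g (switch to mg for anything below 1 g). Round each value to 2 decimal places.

Working volume: 1519 mL = 1.519 L.
casamino acids: 1% w/v = 10 g/L → 10 × 1.519 L = 15.19 g
ammonium sulfate: 0.24% w/v = 2.4 g/L → 2.4 × 1.519 L = 3.65 g
sodium citrate dihydrate: 3.58 g/L × 1.519 L = 5.44 g
fructose: 26.4 g/L × 1.519 L = 40.10 g

casamino acids 15.19 g; ammonium sulfate 3.65 g; sodium citrate dihydrate 5.44 g; fructose 40.10 g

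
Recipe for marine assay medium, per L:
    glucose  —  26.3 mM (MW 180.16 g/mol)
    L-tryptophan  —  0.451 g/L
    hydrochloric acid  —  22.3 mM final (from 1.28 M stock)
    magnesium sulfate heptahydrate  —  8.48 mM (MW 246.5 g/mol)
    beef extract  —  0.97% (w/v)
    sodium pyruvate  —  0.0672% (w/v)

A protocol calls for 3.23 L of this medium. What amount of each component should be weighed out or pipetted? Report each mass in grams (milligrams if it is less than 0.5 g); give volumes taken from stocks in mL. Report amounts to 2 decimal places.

glucose 15.30 g; L-tryptophan 1.46 g; hydrochloric acid 56.27 mL; magnesium sulfate heptahydrate 6.75 g; beef extract 31.33 g; sodium pyruvate 2.17 g

Scale factor relative to 1 L: 3.23.
glucose: 26.3 mmol/L × 180.16 g/mol × 3.23 L ÷ 1000 = 15.30 g
L-tryptophan: 0.451 g/L × 3.23 L = 1.46 g
hydrochloric acid: C1V1 = C2V2 → 22.3 mM × 3230 mL ÷ 1280 mM = 56.27 mL
magnesium sulfate heptahydrate: 8.48 mmol/L × 246.5 g/mol × 3.23 L ÷ 1000 = 6.75 g
beef extract: 0.97% w/v = 9.7 g/L → 9.7 × 3.23 L = 31.33 g
sodium pyruvate: 0.0672 g per 100 mL × 3230 mL ÷ 100 = 2.17 g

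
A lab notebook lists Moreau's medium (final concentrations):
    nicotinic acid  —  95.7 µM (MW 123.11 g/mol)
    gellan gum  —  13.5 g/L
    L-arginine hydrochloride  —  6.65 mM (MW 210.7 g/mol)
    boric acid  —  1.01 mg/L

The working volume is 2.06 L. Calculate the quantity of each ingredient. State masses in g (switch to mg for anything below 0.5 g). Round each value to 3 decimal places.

Working volume: 2.06 L.
nicotinic acid: 95.7 µmol/L × 123.11 g/mol × 2.06 L ÷ 1000 = 24.270 mg
gellan gum: 13.5 g/L × 2.06 L = 27.810 g
L-arginine hydrochloride: 6.65 mmol/L × 210.7 g/mol × 2.06 L ÷ 1000 = 2.886 g
boric acid: 1.01 mg/L × 2.06 L = 2.081 mg

nicotinic acid 24.270 mg; gellan gum 27.810 g; L-arginine hydrochloride 2.886 g; boric acid 2.081 mg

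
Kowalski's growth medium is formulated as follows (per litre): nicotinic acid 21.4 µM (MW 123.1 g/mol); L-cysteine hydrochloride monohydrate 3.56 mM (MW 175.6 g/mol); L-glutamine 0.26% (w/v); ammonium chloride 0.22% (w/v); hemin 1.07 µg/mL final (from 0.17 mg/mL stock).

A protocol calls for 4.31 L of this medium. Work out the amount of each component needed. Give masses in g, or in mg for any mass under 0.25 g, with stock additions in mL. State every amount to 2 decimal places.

nicotinic acid 11.35 mg; L-cysteine hydrochloride monohydrate 2.69 g; L-glutamine 11.21 g; ammonium chloride 9.48 g; hemin 27.13 mL

Scale factor relative to 1 L: 4.31.
nicotinic acid: 21.4 µmol/L × 123.1 g/mol × 4.31 L ÷ 1000 = 11.35 mg
L-cysteine hydrochloride monohydrate: 3.56 mmol/L × 175.6 g/mol × 4.31 L ÷ 1000 = 2.69 g
L-glutamine: 0.26 g per 100 mL × 4310 mL ÷ 100 = 11.21 g
ammonium chloride: 0.22% w/v = 2.2 g/L → 2.2 × 4.31 L = 9.48 g
hemin: V = C2·V2/C1 = 1.07 µg/mL × 4310 mL ÷ 170 µg/mL = 27.13 mL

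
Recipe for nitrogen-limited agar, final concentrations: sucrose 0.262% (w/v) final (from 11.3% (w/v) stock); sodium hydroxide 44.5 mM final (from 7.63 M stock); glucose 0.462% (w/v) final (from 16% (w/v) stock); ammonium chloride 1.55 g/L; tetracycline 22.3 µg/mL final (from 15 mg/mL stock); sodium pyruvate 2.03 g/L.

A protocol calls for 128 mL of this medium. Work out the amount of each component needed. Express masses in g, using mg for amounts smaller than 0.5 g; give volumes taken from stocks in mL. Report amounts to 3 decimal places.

sucrose 2.968 mL; sodium hydroxide 0.747 mL; glucose 3.696 mL; ammonium chloride 198.400 mg; tetracycline 0.190 mL; sodium pyruvate 259.840 mg

Target volume = 128 mL = 0.128 L.
sucrose: C1V1 = C2V2 → 0.262% ÷ 11.3% × 128 mL = 2.968 mL
sodium hydroxide: C1V1 = C2V2 → 44.5 mM × 128 mL ÷ 7630 mM = 0.747 mL
glucose: C1V1 = C2V2 → 0.462% ÷ 16% × 128 mL = 3.696 mL
ammonium chloride: 1.55 g/L × 0.128 L = 0.1984 g = 198.400 mg
tetracycline: V = C2·V2/C1 = 22.3 µg/mL × 128 mL ÷ 15000 µg/mL = 0.190 mL
sodium pyruvate: 2.03 g/L × 0.128 L = 0.25984 g = 259.840 mg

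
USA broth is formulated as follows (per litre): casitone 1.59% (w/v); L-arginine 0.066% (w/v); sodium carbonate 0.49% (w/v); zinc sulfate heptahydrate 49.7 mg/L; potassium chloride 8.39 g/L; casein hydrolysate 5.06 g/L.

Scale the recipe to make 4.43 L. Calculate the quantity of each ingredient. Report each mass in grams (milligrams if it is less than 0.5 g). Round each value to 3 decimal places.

casitone 70.437 g; L-arginine 2.924 g; sodium carbonate 21.707 g; zinc sulfate heptahydrate 220.171 mg; potassium chloride 37.168 g; casein hydrolysate 22.416 g

Scale factor relative to 1 L: 4.43.
casitone: 1.59 g per 100 mL × 4430 mL ÷ 100 = 70.437 g
L-arginine: 0.066% w/v = 0.66 g/L → 0.66 × 4.43 L = 2.924 g
sodium carbonate: 0.49% w/v = 4.9 g/L → 4.9 × 4.43 L = 21.707 g
zinc sulfate heptahydrate: 49.7 mg/L × 4.43 L = 220.171 mg
potassium chloride: 8.39 g/L × 4.43 L = 37.168 g
casein hydrolysate: 5.06 g/L × 4.43 L = 22.416 g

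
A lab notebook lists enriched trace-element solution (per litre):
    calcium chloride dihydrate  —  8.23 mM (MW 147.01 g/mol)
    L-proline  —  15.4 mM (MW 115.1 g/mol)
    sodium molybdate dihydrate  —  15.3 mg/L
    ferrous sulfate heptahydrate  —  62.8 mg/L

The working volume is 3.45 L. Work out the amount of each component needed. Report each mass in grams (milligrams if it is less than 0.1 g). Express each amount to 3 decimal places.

calcium chloride dihydrate 4.174 g; L-proline 6.115 g; sodium molybdate dihydrate 52.785 mg; ferrous sulfate heptahydrate 0.217 g

Scale factor relative to 1 L: 3.45.
calcium chloride dihydrate: 8.23 mmol/L × 147.01 g/mol × 3.45 L ÷ 1000 = 4.174 g
L-proline: 15.4 mmol/L × 115.1 g/mol × 3.45 L ÷ 1000 = 6.115 g
sodium molybdate dihydrate: 15.3 mg/L × 3.45 L = 52.785 mg
ferrous sulfate heptahydrate: 62.8 mg/L × 3.45 L = 216.66 mg = 0.217 g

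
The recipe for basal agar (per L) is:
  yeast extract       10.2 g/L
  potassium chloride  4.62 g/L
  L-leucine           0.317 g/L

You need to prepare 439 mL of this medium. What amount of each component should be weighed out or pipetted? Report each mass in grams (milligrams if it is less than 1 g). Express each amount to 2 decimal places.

yeast extract 4.48 g; potassium chloride 2.03 g; L-leucine 139.16 mg

Scale factor relative to 1 L: 0.439.
yeast extract: 10.2 g/L × 0.439 L = 4.48 g
potassium chloride: 4.62 g/L × 0.439 L = 2.03 g
L-leucine: 0.317 g/L × 0.439 L = 0.139163 g = 139.16 mg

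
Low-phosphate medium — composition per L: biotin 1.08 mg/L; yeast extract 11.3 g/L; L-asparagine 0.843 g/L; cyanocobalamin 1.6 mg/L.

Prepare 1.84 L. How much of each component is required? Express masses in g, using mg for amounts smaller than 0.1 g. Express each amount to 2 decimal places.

biotin 1.99 mg; yeast extract 20.79 g; L-asparagine 1.55 g; cyanocobalamin 2.94 mg

Working volume: 1.84 L.
biotin: 1.08 mg/L × 1.84 L = 1.99 mg
yeast extract: 11.3 g/L × 1.84 L = 20.79 g
L-asparagine: 0.843 g/L × 1.84 L = 1.55 g
cyanocobalamin: 1.6 mg/L × 1.84 L = 2.94 mg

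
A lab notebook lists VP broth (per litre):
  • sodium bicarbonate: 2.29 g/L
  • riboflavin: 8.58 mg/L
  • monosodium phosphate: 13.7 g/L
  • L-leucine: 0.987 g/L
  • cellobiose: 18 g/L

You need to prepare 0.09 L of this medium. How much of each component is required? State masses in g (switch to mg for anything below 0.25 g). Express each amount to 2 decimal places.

Scale factor relative to 1 L: 0.09.
sodium bicarbonate: 2.29 g/L × 0.09 L = 0.2061 g = 206.10 mg
riboflavin: 8.58 mg/L × 0.09 L = 0.77 mg
monosodium phosphate: 13.7 g/L × 0.09 L = 1.23 g
L-leucine: 0.987 g/L × 0.09 L = 0.08883 g = 88.83 mg
cellobiose: 18 g/L × 0.09 L = 1.62 g

sodium bicarbonate 206.10 mg; riboflavin 0.77 mg; monosodium phosphate 1.23 g; L-leucine 88.83 mg; cellobiose 1.62 g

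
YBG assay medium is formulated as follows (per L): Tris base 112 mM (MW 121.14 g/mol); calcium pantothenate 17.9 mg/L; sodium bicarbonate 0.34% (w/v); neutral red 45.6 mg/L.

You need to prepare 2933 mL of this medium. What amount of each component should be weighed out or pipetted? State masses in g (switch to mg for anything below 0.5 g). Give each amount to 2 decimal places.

Target volume = 2933 mL = 2.933 L.
Tris base: 112 mmol/L × 121.14 g/mol × 2.933 L ÷ 1000 = 39.79 g
calcium pantothenate: 17.9 mg/L × 2.933 L = 52.50 mg
sodium bicarbonate: 0.34 g per 100 mL × 2933 mL ÷ 100 = 9.97 g
neutral red: 45.6 mg/L × 2.933 L = 133.74 mg

Tris base 39.79 g; calcium pantothenate 52.50 mg; sodium bicarbonate 9.97 g; neutral red 133.74 mg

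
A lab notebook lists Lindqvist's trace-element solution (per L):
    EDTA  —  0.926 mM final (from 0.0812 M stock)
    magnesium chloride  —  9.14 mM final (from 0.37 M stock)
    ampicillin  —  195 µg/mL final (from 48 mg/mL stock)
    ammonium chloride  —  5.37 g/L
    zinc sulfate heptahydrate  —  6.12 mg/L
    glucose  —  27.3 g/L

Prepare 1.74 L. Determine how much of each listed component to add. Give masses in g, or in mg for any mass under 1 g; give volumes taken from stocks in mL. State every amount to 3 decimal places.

Scale factor relative to 1 L: 1.74.
EDTA: dilute stock: 0.926 mM × 1740 mL ÷ 81.2 mM = 19.843 mL
magnesium chloride: C1V1 = C2V2 → 9.14 mM × 1740 mL ÷ 370 mM = 42.983 mL
ampicillin: C1V1 = C2V2 → 195 µg/mL × 1740 mL ÷ 48000 µg/mL = 7.069 mL
ammonium chloride: 5.37 g/L × 1.74 L = 9.344 g
zinc sulfate heptahydrate: 6.12 mg/L × 1.74 L = 10.649 mg
glucose: 27.3 g/L × 1.74 L = 47.502 g

EDTA 19.843 mL; magnesium chloride 42.983 mL; ampicillin 7.069 mL; ammonium chloride 9.344 g; zinc sulfate heptahydrate 10.649 mg; glucose 47.502 g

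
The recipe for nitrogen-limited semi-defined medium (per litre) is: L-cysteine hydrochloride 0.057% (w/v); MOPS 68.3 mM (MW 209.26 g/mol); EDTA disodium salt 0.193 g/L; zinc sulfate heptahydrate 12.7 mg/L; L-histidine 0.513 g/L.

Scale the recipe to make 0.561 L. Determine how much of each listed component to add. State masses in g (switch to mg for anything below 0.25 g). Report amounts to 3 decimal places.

Scale factor relative to 1 L: 0.561.
L-cysteine hydrochloride: 0.057% w/v = 0.57 g/L → 0.57 × 0.561 L = 0.320 g
MOPS: 68.3 mmol/L × 209.26 g/mol × 0.561 L ÷ 1000 = 8.018 g
EDTA disodium salt: 0.193 g/L × 0.561 L = 0.108273 g = 108.273 mg
zinc sulfate heptahydrate: 12.7 mg/L × 0.561 L = 7.125 mg
L-histidine: 0.513 g/L × 0.561 L = 0.288 g

L-cysteine hydrochloride 0.320 g; MOPS 8.018 g; EDTA disodium salt 108.273 mg; zinc sulfate heptahydrate 7.125 mg; L-histidine 0.288 g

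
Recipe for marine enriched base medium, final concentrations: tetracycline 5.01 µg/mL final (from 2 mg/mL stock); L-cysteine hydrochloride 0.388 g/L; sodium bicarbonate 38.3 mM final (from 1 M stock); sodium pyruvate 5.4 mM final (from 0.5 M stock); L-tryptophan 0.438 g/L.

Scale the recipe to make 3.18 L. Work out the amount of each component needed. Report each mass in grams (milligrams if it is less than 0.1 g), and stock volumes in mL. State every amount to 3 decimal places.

tetracycline 7.966 mL; L-cysteine hydrochloride 1.234 g; sodium bicarbonate 121.794 mL; sodium pyruvate 34.344 mL; L-tryptophan 1.393 g

Working volume: 3.18 L.
tetracycline: V = C2·V2/C1 = 5.01 µg/mL × 3180 mL ÷ 2000 µg/mL = 7.966 mL
L-cysteine hydrochloride: 0.388 g/L × 3.18 L = 1.234 g
sodium bicarbonate: dilute stock: 38.3 mM × 3180 mL ÷ 1000 mM = 121.794 mL
sodium pyruvate: dilute stock: 5.4 mM × 3180 mL ÷ 500 mM = 34.344 mL
L-tryptophan: 0.438 g/L × 3.18 L = 1.393 g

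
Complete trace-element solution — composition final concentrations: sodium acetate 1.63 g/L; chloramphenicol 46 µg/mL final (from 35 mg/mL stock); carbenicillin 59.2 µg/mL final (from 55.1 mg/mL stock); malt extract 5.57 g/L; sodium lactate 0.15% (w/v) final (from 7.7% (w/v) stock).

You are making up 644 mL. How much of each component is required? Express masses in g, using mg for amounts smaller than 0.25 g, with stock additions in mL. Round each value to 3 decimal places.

Target volume = 644 mL = 0.644 L.
sodium acetate: 1.63 g/L × 0.644 L = 1.050 g
chloramphenicol: dilute stock: 46 µg/mL × 644 mL ÷ 35000 µg/mL = 0.846 mL
carbenicillin: V = C2·V2/C1 = 59.2 µg/mL × 644 mL ÷ 55100 µg/mL = 0.692 mL
malt extract: 5.57 g/L × 0.644 L = 3.587 g
sodium lactate: V = C2·V2/C1 = 0.15% ÷ 7.7% × 644 mL = 12.545 mL

sodium acetate 1.050 g; chloramphenicol 0.846 mL; carbenicillin 0.692 mL; malt extract 3.587 g; sodium lactate 12.545 mL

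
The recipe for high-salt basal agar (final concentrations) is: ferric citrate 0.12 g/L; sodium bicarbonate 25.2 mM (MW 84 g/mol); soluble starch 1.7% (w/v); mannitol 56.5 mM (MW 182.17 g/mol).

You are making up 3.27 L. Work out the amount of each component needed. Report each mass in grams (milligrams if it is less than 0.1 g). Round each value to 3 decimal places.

Scale factor relative to 1 L: 3.27.
ferric citrate: 0.12 g/L × 3.27 L = 0.392 g
sodium bicarbonate: 25.2 mmol/L × 84 g/mol × 3.27 L ÷ 1000 = 6.922 g
soluble starch: 1.7% w/v = 17 g/L → 17 × 3.27 L = 55.590 g
mannitol: 56.5 mmol/L × 182.17 g/mol × 3.27 L ÷ 1000 = 33.657 g

ferric citrate 0.392 g; sodium bicarbonate 6.922 g; soluble starch 55.590 g; mannitol 33.657 g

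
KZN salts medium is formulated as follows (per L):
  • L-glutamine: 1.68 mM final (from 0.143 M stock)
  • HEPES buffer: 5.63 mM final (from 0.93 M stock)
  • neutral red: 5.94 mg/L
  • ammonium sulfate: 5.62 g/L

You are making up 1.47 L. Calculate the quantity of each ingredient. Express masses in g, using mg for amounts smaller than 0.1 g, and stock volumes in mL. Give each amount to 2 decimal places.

L-glutamine 17.27 mL; HEPES buffer 8.90 mL; neutral red 8.73 mg; ammonium sulfate 8.26 g

Working volume: 1.47 L.
L-glutamine: V = C2·V2/C1 = 1.68 mM × 1470 mL ÷ 143 mM = 17.27 mL
HEPES buffer: V = C2·V2/C1 = 5.63 mM × 1470 mL ÷ 930 mM = 8.90 mL
neutral red: 5.94 mg/L × 1.47 L = 8.73 mg
ammonium sulfate: 5.62 g/L × 1.47 L = 8.26 g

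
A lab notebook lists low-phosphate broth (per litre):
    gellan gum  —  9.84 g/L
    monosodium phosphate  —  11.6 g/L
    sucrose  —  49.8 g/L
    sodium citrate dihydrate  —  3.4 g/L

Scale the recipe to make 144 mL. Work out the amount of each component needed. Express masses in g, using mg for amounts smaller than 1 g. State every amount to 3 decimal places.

gellan gum 1.417 g; monosodium phosphate 1.670 g; sucrose 7.171 g; sodium citrate dihydrate 489.600 mg

Scale factor relative to 1 L: 0.144.
gellan gum: 9.84 g/L × 0.144 L = 1.417 g
monosodium phosphate: 11.6 g/L × 0.144 L = 1.670 g
sucrose: 49.8 g/L × 0.144 L = 7.171 g
sodium citrate dihydrate: 3.4 g/L × 0.144 L = 0.4896 g = 489.600 mg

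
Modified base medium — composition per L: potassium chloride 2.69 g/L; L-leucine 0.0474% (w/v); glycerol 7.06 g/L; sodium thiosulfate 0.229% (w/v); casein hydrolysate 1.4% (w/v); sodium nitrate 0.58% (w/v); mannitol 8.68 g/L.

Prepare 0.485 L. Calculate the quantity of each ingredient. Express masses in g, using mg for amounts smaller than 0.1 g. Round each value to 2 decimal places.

Working volume: 0.485 L.
potassium chloride: 2.69 g/L × 0.485 L = 1.30 g
L-leucine: 0.0474% w/v = 0.474 g/L → 0.474 × 0.485 L = 0.23 g
glycerol: 7.06 g/L × 0.485 L = 3.42 g
sodium thiosulfate: 0.229% w/v = 2.29 g/L → 2.29 × 0.485 L = 1.11 g
casein hydrolysate: 1.4 g per 100 mL × 485 mL ÷ 100 = 6.79 g
sodium nitrate: 0.58 g per 100 mL × 485 mL ÷ 100 = 2.81 g
mannitol: 8.68 g/L × 0.485 L = 4.21 g

potassium chloride 1.30 g; L-leucine 0.23 g; glycerol 3.42 g; sodium thiosulfate 1.11 g; casein hydrolysate 6.79 g; sodium nitrate 2.81 g; mannitol 4.21 g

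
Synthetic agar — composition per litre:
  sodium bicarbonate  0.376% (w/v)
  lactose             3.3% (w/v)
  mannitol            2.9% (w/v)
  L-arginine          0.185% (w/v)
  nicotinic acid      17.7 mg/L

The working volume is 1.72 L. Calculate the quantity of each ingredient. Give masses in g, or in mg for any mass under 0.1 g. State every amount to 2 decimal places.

Working volume: 1.72 L.
sodium bicarbonate: 0.376% w/v = 3.76 g/L → 3.76 × 1.72 L = 6.47 g
lactose: 3.3% w/v = 33 g/L → 33 × 1.72 L = 56.76 g
mannitol: 2.9% w/v = 29 g/L → 29 × 1.72 L = 49.88 g
L-arginine: 0.185 g per 100 mL × 1720 mL ÷ 100 = 3.18 g
nicotinic acid: 17.7 mg/L × 1.72 L = 30.44 mg

sodium bicarbonate 6.47 g; lactose 56.76 g; mannitol 49.88 g; L-arginine 3.18 g; nicotinic acid 30.44 mg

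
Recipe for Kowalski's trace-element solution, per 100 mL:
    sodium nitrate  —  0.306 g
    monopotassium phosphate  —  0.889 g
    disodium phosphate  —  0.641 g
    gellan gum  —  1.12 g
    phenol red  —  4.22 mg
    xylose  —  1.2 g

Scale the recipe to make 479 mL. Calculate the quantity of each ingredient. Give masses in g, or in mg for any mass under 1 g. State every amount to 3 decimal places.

Scale factor = 479 mL / 100 mL = 4.79.
sodium nitrate: 0.306 g × (479 mL / 100 mL) = 1.466 g
monopotassium phosphate: 0.889 g × (479 mL / 100 mL) = 4.258 g
disodium phosphate: 0.641 g × (479 mL / 100 mL) = 3.070 g
gellan gum: 1.12 g × (479 mL / 100 mL) = 5.365 g
phenol red: 4.22 mg × (479 mL / 100 mL) = 20.214 mg
xylose: 1.2 g × (479 mL / 100 mL) = 5.748 g

sodium nitrate 1.466 g; monopotassium phosphate 4.258 g; disodium phosphate 3.070 g; gellan gum 5.365 g; phenol red 20.214 mg; xylose 5.748 g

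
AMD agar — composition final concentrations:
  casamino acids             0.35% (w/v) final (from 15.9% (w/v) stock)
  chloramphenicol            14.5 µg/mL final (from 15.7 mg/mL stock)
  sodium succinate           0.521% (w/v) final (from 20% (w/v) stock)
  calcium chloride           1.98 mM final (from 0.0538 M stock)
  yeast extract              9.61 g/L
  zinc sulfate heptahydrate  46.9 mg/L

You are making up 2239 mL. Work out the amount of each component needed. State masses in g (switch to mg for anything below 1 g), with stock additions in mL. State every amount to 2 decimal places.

casamino acids 49.29 mL; chloramphenicol 2.07 mL; sodium succinate 58.33 mL; calcium chloride 82.40 mL; yeast extract 21.52 g; zinc sulfate heptahydrate 105.01 mg

Target volume = 2239 mL = 2.239 L.
casamino acids: V = C2·V2/C1 = 0.35% ÷ 15.9% × 2239 mL = 49.29 mL
chloramphenicol: dilute stock: 14.5 µg/mL × 2239 mL ÷ 15700 µg/mL = 2.07 mL
sodium succinate: C1V1 = C2V2 → 0.521% ÷ 20% × 2239 mL = 58.33 mL
calcium chloride: V = C2·V2/C1 = 1.98 mM × 2239 mL ÷ 53.8 mM = 82.40 mL
yeast extract: 9.61 g/L × 2.239 L = 21.52 g
zinc sulfate heptahydrate: 46.9 mg/L × 2.239 L = 105.01 mg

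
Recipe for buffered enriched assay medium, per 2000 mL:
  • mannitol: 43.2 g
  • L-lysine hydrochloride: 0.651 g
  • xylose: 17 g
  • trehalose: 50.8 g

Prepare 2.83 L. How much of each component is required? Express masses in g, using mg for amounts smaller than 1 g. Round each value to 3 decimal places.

Ratio of target to recipe volume: 2830 / 2000 = 1.415.
mannitol: 43.2 g × (2830 mL / 2000 mL) = 61.128 g
L-lysine hydrochloride: 0.651 g × (2830 mL / 2000 mL) = 0.921165 g = 921.165 mg
xylose: 17 g × (2830 mL / 2000 mL) = 24.055 g
trehalose: 50.8 g × (2830 mL / 2000 mL) = 71.882 g

mannitol 61.128 g; L-lysine hydrochloride 921.165 mg; xylose 24.055 g; trehalose 71.882 g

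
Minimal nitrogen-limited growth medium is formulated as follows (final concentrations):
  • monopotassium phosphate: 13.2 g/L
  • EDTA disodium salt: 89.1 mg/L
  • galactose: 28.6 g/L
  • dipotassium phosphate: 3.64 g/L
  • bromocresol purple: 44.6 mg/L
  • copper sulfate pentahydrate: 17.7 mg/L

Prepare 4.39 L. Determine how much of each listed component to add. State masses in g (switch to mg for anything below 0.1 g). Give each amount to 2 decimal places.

Working volume: 4.39 L.
monopotassium phosphate: 13.2 g/L × 4.39 L = 57.95 g
EDTA disodium salt: 89.1 mg/L × 4.39 L = 391.149 mg = 0.39 g
galactose: 28.6 g/L × 4.39 L = 125.55 g
dipotassium phosphate: 3.64 g/L × 4.39 L = 15.98 g
bromocresol purple: 44.6 mg/L × 4.39 L = 195.794 mg = 0.20 g
copper sulfate pentahydrate: 17.7 mg/L × 4.39 L = 77.70 mg

monopotassium phosphate 57.95 g; EDTA disodium salt 0.39 g; galactose 125.55 g; dipotassium phosphate 15.98 g; bromocresol purple 0.20 g; copper sulfate pentahydrate 77.70 mg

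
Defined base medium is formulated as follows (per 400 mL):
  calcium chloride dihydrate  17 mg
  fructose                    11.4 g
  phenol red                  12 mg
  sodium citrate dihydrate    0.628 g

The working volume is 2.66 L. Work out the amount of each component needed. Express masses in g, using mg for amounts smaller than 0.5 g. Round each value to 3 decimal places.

Scale factor = 2660 mL / 400 mL = 6.65.
calcium chloride dihydrate: 17 mg × (2660 mL / 400 mL) = 113.050 mg
fructose: 11.4 g × (2660 mL / 400 mL) = 75.810 g
phenol red: 12 mg × (2660 mL / 400 mL) = 79.800 mg
sodium citrate dihydrate: 0.628 g × (2660 mL / 400 mL) = 4.176 g

calcium chloride dihydrate 113.050 mg; fructose 75.810 g; phenol red 79.800 mg; sodium citrate dihydrate 4.176 g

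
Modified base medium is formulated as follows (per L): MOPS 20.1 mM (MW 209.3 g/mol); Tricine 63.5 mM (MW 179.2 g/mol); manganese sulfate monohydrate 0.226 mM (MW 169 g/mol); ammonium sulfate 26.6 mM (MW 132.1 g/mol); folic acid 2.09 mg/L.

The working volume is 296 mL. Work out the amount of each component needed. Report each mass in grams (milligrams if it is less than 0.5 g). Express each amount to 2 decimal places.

Working volume: 296 mL = 0.296 L.
MOPS: 20.1 mmol/L × 209.3 g/mol × 0.296 L ÷ 1000 = 1.25 g
Tricine: 63.5 mmol/L × 179.2 g/mol × 0.296 L ÷ 1000 = 3.37 g
manganese sulfate monohydrate: 0.226 mmol/L × 169 mg/mmol × 0.296 L = 11.31 mg
ammonium sulfate: 26.6 mmol/L × 132.1 g/mol × 0.296 L ÷ 1000 = 1.04 g
folic acid: 2.09 mg/L × 0.296 L = 0.62 mg

MOPS 1.25 g; Tricine 3.37 g; manganese sulfate monohydrate 11.31 mg; ammonium sulfate 1.04 g; folic acid 0.62 mg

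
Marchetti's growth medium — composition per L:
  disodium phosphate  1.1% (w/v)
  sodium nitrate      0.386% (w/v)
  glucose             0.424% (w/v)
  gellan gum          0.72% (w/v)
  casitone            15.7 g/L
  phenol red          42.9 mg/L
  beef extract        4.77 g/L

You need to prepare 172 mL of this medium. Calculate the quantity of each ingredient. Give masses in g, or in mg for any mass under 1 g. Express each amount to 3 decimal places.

disodium phosphate 1.892 g; sodium nitrate 663.920 mg; glucose 729.280 mg; gellan gum 1.238 g; casitone 2.700 g; phenol red 7.379 mg; beef extract 820.440 mg

Scale factor relative to 1 L: 0.172.
disodium phosphate: 1.1 g per 100 mL × 172 mL ÷ 100 = 1.892 g
sodium nitrate: 0.386 g per 100 mL × 172 mL ÷ 100 = 0.66392 g = 663.920 mg
glucose: 0.424% w/v = 4.24 g/L → 4.24 × 0.172 L = 0.72928 g = 729.280 mg
gellan gum: 0.72% w/v = 7.2 g/L → 7.2 × 0.172 L = 1.238 g
casitone: 15.7 g/L × 0.172 L = 2.700 g
phenol red: 42.9 mg/L × 0.172 L = 7.379 mg
beef extract: 4.77 g/L × 0.172 L = 0.82044 g = 820.440 mg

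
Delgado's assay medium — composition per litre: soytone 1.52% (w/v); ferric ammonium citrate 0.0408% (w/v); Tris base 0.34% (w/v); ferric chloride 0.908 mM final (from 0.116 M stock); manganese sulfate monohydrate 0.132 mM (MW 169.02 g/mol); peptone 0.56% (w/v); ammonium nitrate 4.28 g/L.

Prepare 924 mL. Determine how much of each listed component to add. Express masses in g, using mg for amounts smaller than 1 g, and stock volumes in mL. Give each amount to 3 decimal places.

soytone 14.045 g; ferric ammonium citrate 376.992 mg; Tris base 3.142 g; ferric chloride 7.233 mL; manganese sulfate monohydrate 20.615 mg; peptone 5.174 g; ammonium nitrate 3.955 g

Working volume: 924 mL = 0.924 L.
soytone: 1.52 g per 100 mL × 924 mL ÷ 100 = 14.045 g
ferric ammonium citrate: 0.0408% w/v = 0.408 g/L → 0.408 × 0.924 L = 0.376992 g = 376.992 mg
Tris base: 0.34 g per 100 mL × 924 mL ÷ 100 = 3.142 g
ferric chloride: C1V1 = C2V2 → 0.908 mM × 924 mL ÷ 116 mM = 7.233 mL
manganese sulfate monohydrate: 0.132 mmol/L × 169.02 mg/mmol × 0.924 L = 20.615 mg
peptone: 0.56 g per 100 mL × 924 mL ÷ 100 = 5.174 g
ammonium nitrate: 4.28 g/L × 0.924 L = 3.955 g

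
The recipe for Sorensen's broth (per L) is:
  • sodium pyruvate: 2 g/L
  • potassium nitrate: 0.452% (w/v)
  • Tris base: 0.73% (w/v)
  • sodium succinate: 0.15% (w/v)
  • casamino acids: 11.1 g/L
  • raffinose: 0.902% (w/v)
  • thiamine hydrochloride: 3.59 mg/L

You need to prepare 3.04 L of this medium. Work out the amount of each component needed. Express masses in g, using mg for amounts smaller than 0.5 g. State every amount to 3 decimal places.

sodium pyruvate 6.080 g; potassium nitrate 13.741 g; Tris base 22.192 g; sodium succinate 4.560 g; casamino acids 33.744 g; raffinose 27.421 g; thiamine hydrochloride 10.914 mg

Scale factor relative to 1 L: 3.04.
sodium pyruvate: 2 g/L × 3.04 L = 6.080 g
potassium nitrate: 0.452% w/v = 4.52 g/L → 4.52 × 3.04 L = 13.741 g
Tris base: 0.73% w/v = 7.3 g/L → 7.3 × 3.04 L = 22.192 g
sodium succinate: 0.15% w/v = 1.5 g/L → 1.5 × 3.04 L = 4.560 g
casamino acids: 11.1 g/L × 3.04 L = 33.744 g
raffinose: 0.902 g per 100 mL × 3040 mL ÷ 100 = 27.421 g
thiamine hydrochloride: 3.59 mg/L × 3.04 L = 10.914 mg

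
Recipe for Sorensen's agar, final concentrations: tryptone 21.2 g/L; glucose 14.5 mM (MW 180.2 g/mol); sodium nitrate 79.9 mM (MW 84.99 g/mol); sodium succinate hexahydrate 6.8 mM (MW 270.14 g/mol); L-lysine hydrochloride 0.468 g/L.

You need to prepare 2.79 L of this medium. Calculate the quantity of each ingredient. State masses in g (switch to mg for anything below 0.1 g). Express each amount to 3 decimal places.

Scale factor relative to 1 L: 2.79.
tryptone: 21.2 g/L × 2.79 L = 59.148 g
glucose: 14.5 mmol/L × 180.2 g/mol × 2.79 L ÷ 1000 = 7.290 g
sodium nitrate: 79.9 mmol/L × 84.99 g/mol × 2.79 L ÷ 1000 = 18.946 g
sodium succinate hexahydrate: 6.8 mmol/L × 270.14 g/mol × 2.79 L ÷ 1000 = 5.125 g
L-lysine hydrochloride: 0.468 g/L × 2.79 L = 1.306 g

tryptone 59.148 g; glucose 7.290 g; sodium nitrate 18.946 g; sodium succinate hexahydrate 5.125 g; L-lysine hydrochloride 1.306 g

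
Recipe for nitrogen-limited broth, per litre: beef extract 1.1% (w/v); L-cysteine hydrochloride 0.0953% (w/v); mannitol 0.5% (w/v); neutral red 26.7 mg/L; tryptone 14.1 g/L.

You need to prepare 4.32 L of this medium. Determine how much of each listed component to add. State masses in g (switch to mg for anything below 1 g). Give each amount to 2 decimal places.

Working volume: 4.32 L.
beef extract: 1.1% w/v = 11 g/L → 11 × 4.32 L = 47.52 g
L-cysteine hydrochloride: 0.0953 g per 100 mL × 4320 mL ÷ 100 = 4.12 g
mannitol: 0.5% w/v = 5 g/L → 5 × 4.32 L = 21.60 g
neutral red: 26.7 mg/L × 4.32 L = 115.34 mg
tryptone: 14.1 g/L × 4.32 L = 60.91 g

beef extract 47.52 g; L-cysteine hydrochloride 4.12 g; mannitol 21.60 g; neutral red 115.34 mg; tryptone 60.91 g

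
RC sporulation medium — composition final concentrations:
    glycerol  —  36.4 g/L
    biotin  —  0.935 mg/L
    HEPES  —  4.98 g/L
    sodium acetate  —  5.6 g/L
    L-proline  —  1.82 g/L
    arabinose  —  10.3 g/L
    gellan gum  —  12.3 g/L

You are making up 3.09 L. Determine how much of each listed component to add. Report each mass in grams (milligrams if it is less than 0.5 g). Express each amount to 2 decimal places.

glycerol 112.48 g; biotin 2.89 mg; HEPES 15.39 g; sodium acetate 17.30 g; L-proline 5.62 g; arabinose 31.83 g; gellan gum 38.01 g

Scale factor relative to 1 L: 3.09.
glycerol: 36.4 g/L × 3.09 L = 112.48 g
biotin: 0.935 mg/L × 3.09 L = 2.89 mg
HEPES: 4.98 g/L × 3.09 L = 15.39 g
sodium acetate: 5.6 g/L × 3.09 L = 17.30 g
L-proline: 1.82 g/L × 3.09 L = 5.62 g
arabinose: 10.3 g/L × 3.09 L = 31.83 g
gellan gum: 12.3 g/L × 3.09 L = 38.01 g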